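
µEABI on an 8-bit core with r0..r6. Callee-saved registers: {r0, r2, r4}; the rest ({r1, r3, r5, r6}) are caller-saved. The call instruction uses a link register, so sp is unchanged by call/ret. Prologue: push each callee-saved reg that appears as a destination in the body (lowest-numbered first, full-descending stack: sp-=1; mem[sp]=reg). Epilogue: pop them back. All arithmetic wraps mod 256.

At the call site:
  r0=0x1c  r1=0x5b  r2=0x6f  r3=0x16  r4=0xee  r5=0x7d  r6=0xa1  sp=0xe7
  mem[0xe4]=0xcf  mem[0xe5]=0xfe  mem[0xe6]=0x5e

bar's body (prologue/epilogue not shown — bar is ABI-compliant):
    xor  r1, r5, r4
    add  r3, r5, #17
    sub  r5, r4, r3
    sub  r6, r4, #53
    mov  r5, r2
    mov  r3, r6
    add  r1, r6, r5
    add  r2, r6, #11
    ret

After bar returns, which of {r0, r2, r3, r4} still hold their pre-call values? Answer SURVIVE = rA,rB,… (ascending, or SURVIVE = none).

SURVIVE = r0,r2,r4

prologue: push r2 → mem[0xe6]=0x6f, sp=0xe6
body[0] xor  r1, r5, r4 → r1=0x93
body[1] add  r3, r5, #17 → r3=0x8e
body[2] sub  r5, r4, r3 → r5=0x60
body[3] sub  r6, r4, #53 → r6=0xb9
body[4] mov  r5, r2 → r5=0x6f
body[5] mov  r3, r6 → r3=0xb9
body[6] add  r1, r6, r5 → r1=0x28
body[7] add  r2, r6, #11 → r2=0xc4
epilogue: pop r2=0x6f, sp=0xe7
r0: callee-saved, written=False
r2: callee-saved, written=True
r3: caller-saved, written=True
r4: callee-saved, written=False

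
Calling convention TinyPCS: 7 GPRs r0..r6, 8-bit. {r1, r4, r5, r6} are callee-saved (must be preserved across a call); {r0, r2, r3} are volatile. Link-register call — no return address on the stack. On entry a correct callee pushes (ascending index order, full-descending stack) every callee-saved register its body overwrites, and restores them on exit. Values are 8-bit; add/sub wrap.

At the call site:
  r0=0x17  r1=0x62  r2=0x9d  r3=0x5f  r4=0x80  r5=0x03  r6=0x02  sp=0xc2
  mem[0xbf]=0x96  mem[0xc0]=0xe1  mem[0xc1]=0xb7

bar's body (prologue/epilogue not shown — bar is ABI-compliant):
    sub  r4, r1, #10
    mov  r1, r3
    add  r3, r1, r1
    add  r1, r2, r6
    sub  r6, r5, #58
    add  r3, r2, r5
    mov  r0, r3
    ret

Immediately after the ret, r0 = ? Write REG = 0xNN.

prologue: push r1 -> mem[0xc1]=0x62, sp=0xc1
prologue: push r4 -> mem[0xc0]=0x80, sp=0xc0
prologue: push r6 -> mem[0xbf]=0x02, sp=0xbf
body[0] sub  r4, r1, #10 -> r4=0x58
body[1] mov  r1, r3 -> r1=0x5f
body[2] add  r3, r1, r1 -> r3=0xbe
body[3] add  r1, r2, r6 -> r1=0x9f
body[4] sub  r6, r5, #58 -> r6=0xc9
body[5] add  r3, r2, r5 -> r3=0xa0
body[6] mov  r0, r3 -> r0=0xa0
epilogue: pop r6=0x02, sp=0xc0
epilogue: pop r4=0x80, sp=0xc1
epilogue: pop r1=0x62, sp=0xc2
r0 is caller-saved -> body value

REG = 0xa0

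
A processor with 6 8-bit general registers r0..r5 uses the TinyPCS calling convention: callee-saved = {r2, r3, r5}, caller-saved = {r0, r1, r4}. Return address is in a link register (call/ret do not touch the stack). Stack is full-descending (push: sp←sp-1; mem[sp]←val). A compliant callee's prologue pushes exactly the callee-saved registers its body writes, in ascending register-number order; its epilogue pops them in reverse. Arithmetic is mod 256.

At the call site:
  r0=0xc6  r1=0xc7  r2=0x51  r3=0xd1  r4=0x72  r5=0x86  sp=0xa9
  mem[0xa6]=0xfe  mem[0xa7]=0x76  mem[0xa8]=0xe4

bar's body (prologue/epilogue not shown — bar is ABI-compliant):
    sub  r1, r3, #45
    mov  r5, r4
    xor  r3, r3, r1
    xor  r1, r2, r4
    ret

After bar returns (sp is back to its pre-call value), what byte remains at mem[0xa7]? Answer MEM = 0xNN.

prologue: push r3 → mem[0xa8]=0xd1, sp=0xa8
prologue: push r5 → mem[0xa7]=0x86, sp=0xa7
body[0] sub  r1, r3, #45 → r1=0xa4
body[1] mov  r5, r4 → r5=0x72
body[2] xor  r3, r3, r1 → r3=0x75
body[3] xor  r1, r2, r4 → r1=0x23
epilogue: pop r5=0x86, sp=0xa8
epilogue: pop r3=0xd1, sp=0xa9
prologue pushed ['r3', 'r5'] at ['0xa8', '0xa7']

MEM = 0x86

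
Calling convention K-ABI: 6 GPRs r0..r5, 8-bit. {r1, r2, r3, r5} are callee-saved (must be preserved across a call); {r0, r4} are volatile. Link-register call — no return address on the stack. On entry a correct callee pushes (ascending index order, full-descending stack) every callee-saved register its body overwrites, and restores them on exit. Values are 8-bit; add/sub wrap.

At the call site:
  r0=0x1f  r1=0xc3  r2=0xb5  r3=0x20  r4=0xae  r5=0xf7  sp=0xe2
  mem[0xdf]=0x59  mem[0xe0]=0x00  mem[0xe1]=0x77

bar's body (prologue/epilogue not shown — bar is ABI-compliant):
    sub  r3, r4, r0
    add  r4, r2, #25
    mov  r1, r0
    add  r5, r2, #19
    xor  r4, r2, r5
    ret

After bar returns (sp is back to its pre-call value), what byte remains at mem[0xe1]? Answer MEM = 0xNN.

MEM = 0xc3

prologue: push r1 → mem[0xe1]=0xc3, sp=0xe1
prologue: push r3 → mem[0xe0]=0x20, sp=0xe0
prologue: push r5 → mem[0xdf]=0xf7, sp=0xdf
body[0] sub  r3, r4, r0 → r3=0x8f
body[1] add  r4, r2, #25 → r4=0xce
body[2] mov  r1, r0 → r1=0x1f
body[3] add  r5, r2, #19 → r5=0xc8
body[4] xor  r4, r2, r5 → r4=0x7d
epilogue: pop r5=0xf7, sp=0xe0
epilogue: pop r3=0x20, sp=0xe1
epilogue: pop r1=0xc3, sp=0xe2
prologue pushed ['r1', 'r3', 'r5'] at ['0xe1', '0xe0', '0xdf']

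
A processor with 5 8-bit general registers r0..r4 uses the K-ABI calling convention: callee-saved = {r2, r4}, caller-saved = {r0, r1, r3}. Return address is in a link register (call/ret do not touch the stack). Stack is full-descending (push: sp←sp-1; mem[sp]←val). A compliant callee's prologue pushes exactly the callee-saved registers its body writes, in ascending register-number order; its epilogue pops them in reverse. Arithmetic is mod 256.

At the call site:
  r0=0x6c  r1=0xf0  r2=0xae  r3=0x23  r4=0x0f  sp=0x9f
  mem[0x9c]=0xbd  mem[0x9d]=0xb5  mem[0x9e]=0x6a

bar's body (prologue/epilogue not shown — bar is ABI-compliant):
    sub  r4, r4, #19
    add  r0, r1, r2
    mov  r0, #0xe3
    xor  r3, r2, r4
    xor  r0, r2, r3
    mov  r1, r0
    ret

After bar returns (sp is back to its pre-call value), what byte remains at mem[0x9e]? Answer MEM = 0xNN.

MEM = 0x0f

prologue: push r4 → mem[0x9e]=0x0f, sp=0x9e
body[0] sub  r4, r4, #19 → r4=0xfc
body[1] add  r0, r1, r2 → r0=0x9e
body[2] mov  r0, #0xe3 → r0=0xe3
body[3] xor  r3, r2, r4 → r3=0x52
body[4] xor  r0, r2, r3 → r0=0xfc
body[5] mov  r1, r0 → r1=0xfc
epilogue: pop r4=0x0f, sp=0x9f
prologue pushed ['r4'] at ['0x9e']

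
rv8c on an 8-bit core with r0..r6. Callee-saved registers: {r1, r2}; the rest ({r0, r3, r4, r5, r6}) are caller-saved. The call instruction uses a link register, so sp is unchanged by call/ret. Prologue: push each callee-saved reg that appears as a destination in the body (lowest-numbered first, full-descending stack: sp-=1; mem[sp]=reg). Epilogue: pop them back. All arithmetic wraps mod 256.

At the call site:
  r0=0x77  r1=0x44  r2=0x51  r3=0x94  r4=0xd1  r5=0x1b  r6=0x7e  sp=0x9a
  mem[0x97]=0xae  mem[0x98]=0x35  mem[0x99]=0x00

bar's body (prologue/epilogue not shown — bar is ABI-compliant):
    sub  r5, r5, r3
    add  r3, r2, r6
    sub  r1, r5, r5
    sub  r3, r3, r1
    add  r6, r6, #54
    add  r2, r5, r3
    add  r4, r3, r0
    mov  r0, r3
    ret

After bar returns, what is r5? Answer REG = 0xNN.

prologue: push r1 -> mem[0x99]=0x44, sp=0x99
prologue: push r2 -> mem[0x98]=0x51, sp=0x98
body[0] sub  r5, r5, r3 -> r5=0x87
body[1] add  r3, r2, r6 -> r3=0xcf
body[2] sub  r1, r5, r5 -> r1=0x00
body[3] sub  r3, r3, r1 -> r3=0xcf
body[4] add  r6, r6, #54 -> r6=0xb4
body[5] add  r2, r5, r3 -> r2=0x56
body[6] add  r4, r3, r0 -> r4=0x46
body[7] mov  r0, r3 -> r0=0xcf
epilogue: pop r2=0x51, sp=0x99
epilogue: pop r1=0x44, sp=0x9a
r5 is caller-saved -> body value

REG = 0x87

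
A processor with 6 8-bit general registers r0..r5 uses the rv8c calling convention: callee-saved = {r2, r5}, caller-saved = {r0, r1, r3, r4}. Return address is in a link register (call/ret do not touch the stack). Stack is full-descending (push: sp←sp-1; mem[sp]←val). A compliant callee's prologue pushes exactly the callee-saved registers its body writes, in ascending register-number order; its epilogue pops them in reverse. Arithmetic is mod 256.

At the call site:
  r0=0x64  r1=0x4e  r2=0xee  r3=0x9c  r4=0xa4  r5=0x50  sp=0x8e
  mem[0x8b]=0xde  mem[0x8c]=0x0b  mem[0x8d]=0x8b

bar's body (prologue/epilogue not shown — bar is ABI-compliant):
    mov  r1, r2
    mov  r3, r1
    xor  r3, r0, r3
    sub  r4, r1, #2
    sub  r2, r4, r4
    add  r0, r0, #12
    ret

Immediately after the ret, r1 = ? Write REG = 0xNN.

REG = 0xee

prologue: push r2 → mem[0x8d]=0xee, sp=0x8d
body[0] mov  r1, r2 → r1=0xee
body[1] mov  r3, r1 → r3=0xee
body[2] xor  r3, r0, r3 → r3=0x8a
body[3] sub  r4, r1, #2 → r4=0xec
body[4] sub  r2, r4, r4 → r2=0x00
body[5] add  r0, r0, #12 → r0=0x70
epilogue: pop r2=0xee, sp=0x8e
r1 is caller-saved → body value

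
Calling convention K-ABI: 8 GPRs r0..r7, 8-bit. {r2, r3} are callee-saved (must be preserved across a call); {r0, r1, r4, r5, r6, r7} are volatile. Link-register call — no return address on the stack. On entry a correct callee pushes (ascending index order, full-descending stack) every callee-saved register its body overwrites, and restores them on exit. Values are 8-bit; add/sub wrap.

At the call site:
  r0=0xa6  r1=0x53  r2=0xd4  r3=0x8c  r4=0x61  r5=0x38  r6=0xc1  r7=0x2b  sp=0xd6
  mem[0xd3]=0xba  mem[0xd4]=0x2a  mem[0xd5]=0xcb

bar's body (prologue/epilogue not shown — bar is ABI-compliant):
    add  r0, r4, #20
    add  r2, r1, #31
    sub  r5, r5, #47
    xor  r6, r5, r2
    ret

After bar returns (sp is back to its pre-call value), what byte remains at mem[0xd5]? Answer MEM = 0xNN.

prologue: push r2 -> mem[0xd5]=0xd4, sp=0xd5
body[0] add  r0, r4, #20 -> r0=0x75
body[1] add  r2, r1, #31 -> r2=0x72
body[2] sub  r5, r5, #47 -> r5=0x09
body[3] xor  r6, r5, r2 -> r6=0x7b
epilogue: pop r2=0xd4, sp=0xd6
prologue pushed ['r2'] at ['0xd5']

MEM = 0xd4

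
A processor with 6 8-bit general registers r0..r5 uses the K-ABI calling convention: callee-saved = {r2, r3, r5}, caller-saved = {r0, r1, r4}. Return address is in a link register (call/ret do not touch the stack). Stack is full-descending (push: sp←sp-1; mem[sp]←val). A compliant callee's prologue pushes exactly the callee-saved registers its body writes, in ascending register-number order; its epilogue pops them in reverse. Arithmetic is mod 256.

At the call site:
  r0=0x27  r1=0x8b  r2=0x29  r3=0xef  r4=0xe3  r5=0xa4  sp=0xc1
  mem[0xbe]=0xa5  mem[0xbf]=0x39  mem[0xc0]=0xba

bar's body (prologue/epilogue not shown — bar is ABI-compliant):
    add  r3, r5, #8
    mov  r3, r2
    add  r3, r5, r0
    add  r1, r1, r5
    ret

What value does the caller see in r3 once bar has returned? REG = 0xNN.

REG = 0xef

prologue: push r3 -> mem[0xc0]=0xef, sp=0xc0
body[0] add  r3, r5, #8 -> r3=0xac
body[1] mov  r3, r2 -> r3=0x29
body[2] add  r3, r5, r0 -> r3=0xcb
body[3] add  r1, r1, r5 -> r1=0x2f
epilogue: pop r3=0xef, sp=0xc1
r3 is callee-saved -> restored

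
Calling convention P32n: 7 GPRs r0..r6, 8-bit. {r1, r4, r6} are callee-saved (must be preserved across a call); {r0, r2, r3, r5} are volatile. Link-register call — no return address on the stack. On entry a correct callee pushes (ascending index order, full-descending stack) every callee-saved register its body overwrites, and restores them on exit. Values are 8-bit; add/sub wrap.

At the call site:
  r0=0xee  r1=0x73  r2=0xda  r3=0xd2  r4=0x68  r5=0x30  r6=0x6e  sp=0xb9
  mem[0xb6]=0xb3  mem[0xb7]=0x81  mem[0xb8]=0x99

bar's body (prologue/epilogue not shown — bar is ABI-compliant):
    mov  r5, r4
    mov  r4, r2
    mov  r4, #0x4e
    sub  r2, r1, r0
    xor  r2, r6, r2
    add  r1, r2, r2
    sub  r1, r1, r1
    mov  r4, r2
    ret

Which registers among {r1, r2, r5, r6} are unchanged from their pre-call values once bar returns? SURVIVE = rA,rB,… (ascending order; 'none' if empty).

SURVIVE = r1,r6

prologue: push r1 → mem[0xb8]=0x73, sp=0xb8
prologue: push r4 → mem[0xb7]=0x68, sp=0xb7
body[0] mov  r5, r4 → r5=0x68
body[1] mov  r4, r2 → r4=0xda
body[2] mov  r4, #0x4e → r4=0x4e
body[3] sub  r2, r1, r0 → r2=0x85
body[4] xor  r2, r6, r2 → r2=0xeb
body[5] add  r1, r2, r2 → r1=0xd6
body[6] sub  r1, r1, r1 → r1=0x00
body[7] mov  r4, r2 → r4=0xeb
epilogue: pop r4=0x68, sp=0xb8
epilogue: pop r1=0x73, sp=0xb9
r1: callee-saved, written=True
r2: caller-saved, written=True
r5: caller-saved, written=True
r6: callee-saved, written=False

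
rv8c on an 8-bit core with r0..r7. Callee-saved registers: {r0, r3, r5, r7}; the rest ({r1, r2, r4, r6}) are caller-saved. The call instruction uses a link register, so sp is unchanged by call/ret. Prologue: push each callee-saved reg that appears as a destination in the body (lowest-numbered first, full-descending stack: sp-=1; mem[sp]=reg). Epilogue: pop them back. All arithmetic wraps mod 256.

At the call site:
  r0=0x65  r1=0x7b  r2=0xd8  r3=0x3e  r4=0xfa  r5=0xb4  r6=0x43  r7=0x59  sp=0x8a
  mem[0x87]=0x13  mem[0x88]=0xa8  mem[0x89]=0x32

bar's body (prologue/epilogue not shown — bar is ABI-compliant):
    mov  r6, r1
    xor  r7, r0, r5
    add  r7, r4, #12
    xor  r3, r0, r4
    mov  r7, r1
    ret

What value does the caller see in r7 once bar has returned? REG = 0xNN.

prologue: push r3 → mem[0x89]=0x3e, sp=0x89
prologue: push r7 → mem[0x88]=0x59, sp=0x88
body[0] mov  r6, r1 → r6=0x7b
body[1] xor  r7, r0, r5 → r7=0xd1
body[2] add  r7, r4, #12 → r7=0x06
body[3] xor  r3, r0, r4 → r3=0x9f
body[4] mov  r7, r1 → r7=0x7b
epilogue: pop r7=0x59, sp=0x89
epilogue: pop r3=0x3e, sp=0x8a
r7 is callee-saved → restored

REG = 0x59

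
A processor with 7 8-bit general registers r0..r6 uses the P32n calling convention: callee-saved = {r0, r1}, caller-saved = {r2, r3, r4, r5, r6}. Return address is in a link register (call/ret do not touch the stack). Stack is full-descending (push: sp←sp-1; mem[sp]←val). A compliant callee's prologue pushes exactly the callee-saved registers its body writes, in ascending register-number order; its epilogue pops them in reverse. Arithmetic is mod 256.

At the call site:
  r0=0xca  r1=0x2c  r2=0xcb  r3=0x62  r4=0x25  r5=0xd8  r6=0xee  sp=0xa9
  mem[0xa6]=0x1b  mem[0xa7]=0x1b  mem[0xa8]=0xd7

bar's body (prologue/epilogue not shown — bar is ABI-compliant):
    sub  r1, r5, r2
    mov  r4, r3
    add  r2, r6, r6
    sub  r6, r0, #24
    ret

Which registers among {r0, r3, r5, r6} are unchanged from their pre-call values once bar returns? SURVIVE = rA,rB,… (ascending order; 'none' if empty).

prologue: push r1 -> mem[0xa8]=0x2c, sp=0xa8
body[0] sub  r1, r5, r2 -> r1=0x0d
body[1] mov  r4, r3 -> r4=0x62
body[2] add  r2, r6, r6 -> r2=0xdc
body[3] sub  r6, r0, #24 -> r6=0xb2
epilogue: pop r1=0x2c, sp=0xa9
r0: callee-saved, written=False
r3: caller-saved, written=False
r5: caller-saved, written=False
r6: caller-saved, written=True

SURVIVE = r0,r3,r5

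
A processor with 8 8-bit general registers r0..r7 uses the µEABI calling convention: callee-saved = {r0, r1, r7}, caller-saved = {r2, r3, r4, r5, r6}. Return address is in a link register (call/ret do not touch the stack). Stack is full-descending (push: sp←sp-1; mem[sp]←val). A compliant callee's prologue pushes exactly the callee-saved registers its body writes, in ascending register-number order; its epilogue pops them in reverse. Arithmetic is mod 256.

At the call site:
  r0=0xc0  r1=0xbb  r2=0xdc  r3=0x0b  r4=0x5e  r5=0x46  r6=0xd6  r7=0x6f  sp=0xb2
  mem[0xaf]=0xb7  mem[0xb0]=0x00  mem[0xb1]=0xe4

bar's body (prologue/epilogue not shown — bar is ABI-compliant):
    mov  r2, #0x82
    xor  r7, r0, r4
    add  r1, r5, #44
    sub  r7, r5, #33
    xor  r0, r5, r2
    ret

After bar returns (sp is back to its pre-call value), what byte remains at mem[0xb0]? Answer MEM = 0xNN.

MEM = 0xbb

prologue: push r0 -> mem[0xb1]=0xc0, sp=0xb1
prologue: push r1 -> mem[0xb0]=0xbb, sp=0xb0
prologue: push r7 -> mem[0xaf]=0x6f, sp=0xaf
body[0] mov  r2, #0x82 -> r2=0x82
body[1] xor  r7, r0, r4 -> r7=0x9e
body[2] add  r1, r5, #44 -> r1=0x72
body[3] sub  r7, r5, #33 -> r7=0x25
body[4] xor  r0, r5, r2 -> r0=0xc4
epilogue: pop r7=0x6f, sp=0xb0
epilogue: pop r1=0xbb, sp=0xb1
epilogue: pop r0=0xc0, sp=0xb2
prologue pushed ['r0', 'r1', 'r7'] at ['0xb1', '0xb0', '0xaf']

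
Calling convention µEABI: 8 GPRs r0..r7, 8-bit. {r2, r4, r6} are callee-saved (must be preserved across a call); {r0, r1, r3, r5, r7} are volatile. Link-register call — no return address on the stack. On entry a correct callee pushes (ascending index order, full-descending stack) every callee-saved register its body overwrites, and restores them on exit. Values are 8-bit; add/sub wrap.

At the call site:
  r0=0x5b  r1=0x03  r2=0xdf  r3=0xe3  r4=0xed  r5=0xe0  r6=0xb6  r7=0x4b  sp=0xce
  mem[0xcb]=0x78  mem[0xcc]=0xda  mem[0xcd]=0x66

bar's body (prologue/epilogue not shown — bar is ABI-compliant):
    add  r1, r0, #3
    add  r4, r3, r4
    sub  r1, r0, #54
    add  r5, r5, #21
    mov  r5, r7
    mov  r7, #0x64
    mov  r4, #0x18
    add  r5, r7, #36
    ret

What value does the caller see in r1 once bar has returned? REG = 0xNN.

REG = 0x25

prologue: push r4 -> mem[0xcd]=0xed, sp=0xcd
body[0] add  r1, r0, #3 -> r1=0x5e
body[1] add  r4, r3, r4 -> r4=0xd0
body[2] sub  r1, r0, #54 -> r1=0x25
body[3] add  r5, r5, #21 -> r5=0xf5
body[4] mov  r5, r7 -> r5=0x4b
body[5] mov  r7, #0x64 -> r7=0x64
body[6] mov  r4, #0x18 -> r4=0x18
body[7] add  r5, r7, #36 -> r5=0x88
epilogue: pop r4=0xed, sp=0xce
r1 is caller-saved -> body value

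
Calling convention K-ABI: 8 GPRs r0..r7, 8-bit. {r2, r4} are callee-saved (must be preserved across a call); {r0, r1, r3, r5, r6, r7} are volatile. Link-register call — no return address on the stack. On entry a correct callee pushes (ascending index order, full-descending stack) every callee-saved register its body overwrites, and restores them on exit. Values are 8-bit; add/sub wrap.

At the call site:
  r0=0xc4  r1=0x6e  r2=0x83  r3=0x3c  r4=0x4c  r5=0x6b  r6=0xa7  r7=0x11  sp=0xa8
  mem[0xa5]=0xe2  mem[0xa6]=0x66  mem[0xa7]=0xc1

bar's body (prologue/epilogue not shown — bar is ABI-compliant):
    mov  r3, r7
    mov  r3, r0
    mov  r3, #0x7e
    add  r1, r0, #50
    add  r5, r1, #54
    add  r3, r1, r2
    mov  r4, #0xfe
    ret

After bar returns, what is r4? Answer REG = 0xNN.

prologue: push r4 -> mem[0xa7]=0x4c, sp=0xa7
body[0] mov  r3, r7 -> r3=0x11
body[1] mov  r3, r0 -> r3=0xc4
body[2] mov  r3, #0x7e -> r3=0x7e
body[3] add  r1, r0, #50 -> r1=0xf6
body[4] add  r5, r1, #54 -> r5=0x2c
body[5] add  r3, r1, r2 -> r3=0x79
body[6] mov  r4, #0xfe -> r4=0xfe
epilogue: pop r4=0x4c, sp=0xa8
r4 is callee-saved -> restored

REG = 0x4c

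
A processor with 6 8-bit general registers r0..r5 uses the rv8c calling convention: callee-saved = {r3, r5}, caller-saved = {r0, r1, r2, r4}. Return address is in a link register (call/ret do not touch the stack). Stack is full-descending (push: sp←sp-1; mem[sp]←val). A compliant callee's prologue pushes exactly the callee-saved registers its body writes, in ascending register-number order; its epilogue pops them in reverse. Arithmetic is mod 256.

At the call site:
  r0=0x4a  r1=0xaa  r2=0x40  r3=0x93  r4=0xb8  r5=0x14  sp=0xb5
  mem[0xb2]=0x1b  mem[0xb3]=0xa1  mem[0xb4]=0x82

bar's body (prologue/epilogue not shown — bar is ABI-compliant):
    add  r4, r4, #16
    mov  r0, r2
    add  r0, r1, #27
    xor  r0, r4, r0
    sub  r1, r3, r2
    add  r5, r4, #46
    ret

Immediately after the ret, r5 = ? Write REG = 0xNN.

prologue: push r5 → mem[0xb4]=0x14, sp=0xb4
body[0] add  r4, r4, #16 → r4=0xc8
body[1] mov  r0, r2 → r0=0x40
body[2] add  r0, r1, #27 → r0=0xc5
body[3] xor  r0, r4, r0 → r0=0x0d
body[4] sub  r1, r3, r2 → r1=0x53
body[5] add  r5, r4, #46 → r5=0xf6
epilogue: pop r5=0x14, sp=0xb5
r5 is callee-saved → restored

REG = 0x14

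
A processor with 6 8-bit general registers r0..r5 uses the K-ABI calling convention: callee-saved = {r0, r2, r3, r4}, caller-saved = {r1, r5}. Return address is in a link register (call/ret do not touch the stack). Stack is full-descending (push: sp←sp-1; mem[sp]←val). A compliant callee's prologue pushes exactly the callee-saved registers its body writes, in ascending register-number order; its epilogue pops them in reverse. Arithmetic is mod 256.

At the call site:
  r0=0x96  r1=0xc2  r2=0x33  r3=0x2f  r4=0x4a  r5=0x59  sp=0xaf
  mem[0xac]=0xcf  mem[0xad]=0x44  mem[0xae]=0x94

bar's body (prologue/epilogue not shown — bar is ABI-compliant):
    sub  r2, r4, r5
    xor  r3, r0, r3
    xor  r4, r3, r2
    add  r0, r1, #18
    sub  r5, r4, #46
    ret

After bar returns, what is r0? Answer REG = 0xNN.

REG = 0x96

prologue: push r0 -> mem[0xae]=0x96, sp=0xae
prologue: push r2 -> mem[0xad]=0x33, sp=0xad
prologue: push r3 -> mem[0xac]=0x2f, sp=0xac
prologue: push r4 -> mem[0xab]=0x4a, sp=0xab
body[0] sub  r2, r4, r5 -> r2=0xf1
body[1] xor  r3, r0, r3 -> r3=0xb9
body[2] xor  r4, r3, r2 -> r4=0x48
body[3] add  r0, r1, #18 -> r0=0xd4
body[4] sub  r5, r4, #46 -> r5=0x1a
epilogue: pop r4=0x4a, sp=0xac
epilogue: pop r3=0x2f, sp=0xad
epilogue: pop r2=0x33, sp=0xae
epilogue: pop r0=0x96, sp=0xaf
r0 is callee-saved -> restored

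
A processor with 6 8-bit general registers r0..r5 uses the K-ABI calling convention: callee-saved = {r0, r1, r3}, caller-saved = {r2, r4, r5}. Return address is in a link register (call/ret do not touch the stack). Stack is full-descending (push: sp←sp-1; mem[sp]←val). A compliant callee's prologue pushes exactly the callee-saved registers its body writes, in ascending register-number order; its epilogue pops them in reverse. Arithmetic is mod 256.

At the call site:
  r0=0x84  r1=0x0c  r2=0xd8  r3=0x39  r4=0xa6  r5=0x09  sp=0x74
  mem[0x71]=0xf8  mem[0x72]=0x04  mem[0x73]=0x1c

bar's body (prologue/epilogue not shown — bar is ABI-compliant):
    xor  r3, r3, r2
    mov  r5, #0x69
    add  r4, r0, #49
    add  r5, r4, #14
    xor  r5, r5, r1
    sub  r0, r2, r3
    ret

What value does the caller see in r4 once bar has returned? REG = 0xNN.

prologue: push r0 → mem[0x73]=0x84, sp=0x73
prologue: push r3 → mem[0x72]=0x39, sp=0x72
body[0] xor  r3, r3, r2 → r3=0xe1
body[1] mov  r5, #0x69 → r5=0x69
body[2] add  r4, r0, #49 → r4=0xb5
body[3] add  r5, r4, #14 → r5=0xc3
body[4] xor  r5, r5, r1 → r5=0xcf
body[5] sub  r0, r2, r3 → r0=0xf7
epilogue: pop r3=0x39, sp=0x73
epilogue: pop r0=0x84, sp=0x74
r4 is caller-saved → body value

REG = 0xb5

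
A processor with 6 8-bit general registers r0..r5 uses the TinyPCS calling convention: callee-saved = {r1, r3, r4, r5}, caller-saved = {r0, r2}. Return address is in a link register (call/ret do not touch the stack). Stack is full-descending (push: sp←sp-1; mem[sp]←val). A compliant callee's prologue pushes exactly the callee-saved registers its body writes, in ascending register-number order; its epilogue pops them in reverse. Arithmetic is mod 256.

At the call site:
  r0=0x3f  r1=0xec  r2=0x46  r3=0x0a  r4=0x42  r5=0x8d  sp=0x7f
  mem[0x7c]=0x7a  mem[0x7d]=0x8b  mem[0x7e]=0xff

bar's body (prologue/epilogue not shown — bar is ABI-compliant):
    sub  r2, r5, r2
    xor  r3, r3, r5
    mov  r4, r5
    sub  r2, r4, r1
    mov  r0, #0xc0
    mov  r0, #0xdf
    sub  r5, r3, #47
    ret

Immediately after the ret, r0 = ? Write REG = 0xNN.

REG = 0xdf

prologue: push r3 -> mem[0x7e]=0x0a, sp=0x7e
prologue: push r4 -> mem[0x7d]=0x42, sp=0x7d
prologue: push r5 -> mem[0x7c]=0x8d, sp=0x7c
body[0] sub  r2, r5, r2 -> r2=0x47
body[1] xor  r3, r3, r5 -> r3=0x87
body[2] mov  r4, r5 -> r4=0x8d
body[3] sub  r2, r4, r1 -> r2=0xa1
body[4] mov  r0, #0xc0 -> r0=0xc0
body[5] mov  r0, #0xdf -> r0=0xdf
body[6] sub  r5, r3, #47 -> r5=0x58
epilogue: pop r5=0x8d, sp=0x7d
epilogue: pop r4=0x42, sp=0x7e
epilogue: pop r3=0x0a, sp=0x7f
r0 is caller-saved -> body value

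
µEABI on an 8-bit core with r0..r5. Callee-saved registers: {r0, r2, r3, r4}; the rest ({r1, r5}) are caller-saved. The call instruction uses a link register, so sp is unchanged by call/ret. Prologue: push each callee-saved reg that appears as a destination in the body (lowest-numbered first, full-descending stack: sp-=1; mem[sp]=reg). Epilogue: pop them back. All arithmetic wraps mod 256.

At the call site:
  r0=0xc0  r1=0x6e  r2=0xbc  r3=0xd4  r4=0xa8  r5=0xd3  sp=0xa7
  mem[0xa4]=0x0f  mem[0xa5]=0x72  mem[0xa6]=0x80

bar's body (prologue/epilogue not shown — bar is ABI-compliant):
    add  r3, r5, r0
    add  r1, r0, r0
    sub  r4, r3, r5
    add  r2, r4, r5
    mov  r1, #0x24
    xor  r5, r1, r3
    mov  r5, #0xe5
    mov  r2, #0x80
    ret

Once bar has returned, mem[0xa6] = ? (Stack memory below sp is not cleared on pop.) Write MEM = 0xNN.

prologue: push r2 -> mem[0xa6]=0xbc, sp=0xa6
prologue: push r3 -> mem[0xa5]=0xd4, sp=0xa5
prologue: push r4 -> mem[0xa4]=0xa8, sp=0xa4
body[0] add  r3, r5, r0 -> r3=0x93
body[1] add  r1, r0, r0 -> r1=0x80
body[2] sub  r4, r3, r5 -> r4=0xc0
body[3] add  r2, r4, r5 -> r2=0x93
body[4] mov  r1, #0x24 -> r1=0x24
body[5] xor  r5, r1, r3 -> r5=0xb7
body[6] mov  r5, #0xe5 -> r5=0xe5
body[7] mov  r2, #0x80 -> r2=0x80
epilogue: pop r4=0xa8, sp=0xa5
epilogue: pop r3=0xd4, sp=0xa6
epilogue: pop r2=0xbc, sp=0xa7
prologue pushed ['r2', 'r3', 'r4'] at ['0xa6', '0xa5', '0xa4']

MEM = 0xbc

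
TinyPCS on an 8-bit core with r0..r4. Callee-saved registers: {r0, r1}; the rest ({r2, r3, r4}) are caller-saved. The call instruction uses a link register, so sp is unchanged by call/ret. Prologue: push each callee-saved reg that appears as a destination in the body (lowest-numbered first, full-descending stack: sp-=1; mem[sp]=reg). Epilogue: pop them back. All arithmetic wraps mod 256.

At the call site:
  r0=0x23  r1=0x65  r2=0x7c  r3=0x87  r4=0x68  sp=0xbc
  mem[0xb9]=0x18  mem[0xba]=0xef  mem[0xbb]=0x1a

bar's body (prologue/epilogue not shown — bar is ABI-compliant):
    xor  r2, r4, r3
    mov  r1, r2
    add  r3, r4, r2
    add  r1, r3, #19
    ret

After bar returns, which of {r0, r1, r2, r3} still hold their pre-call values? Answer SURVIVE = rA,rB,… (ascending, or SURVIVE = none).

SURVIVE = r0,r1

prologue: push r1 -> mem[0xbb]=0x65, sp=0xbb
body[0] xor  r2, r4, r3 -> r2=0xef
body[1] mov  r1, r2 -> r1=0xef
body[2] add  r3, r4, r2 -> r3=0x57
body[3] add  r1, r3, #19 -> r1=0x6a
epilogue: pop r1=0x65, sp=0xbc
r0: callee-saved, written=False
r1: callee-saved, written=True
r2: caller-saved, written=True
r3: caller-saved, written=True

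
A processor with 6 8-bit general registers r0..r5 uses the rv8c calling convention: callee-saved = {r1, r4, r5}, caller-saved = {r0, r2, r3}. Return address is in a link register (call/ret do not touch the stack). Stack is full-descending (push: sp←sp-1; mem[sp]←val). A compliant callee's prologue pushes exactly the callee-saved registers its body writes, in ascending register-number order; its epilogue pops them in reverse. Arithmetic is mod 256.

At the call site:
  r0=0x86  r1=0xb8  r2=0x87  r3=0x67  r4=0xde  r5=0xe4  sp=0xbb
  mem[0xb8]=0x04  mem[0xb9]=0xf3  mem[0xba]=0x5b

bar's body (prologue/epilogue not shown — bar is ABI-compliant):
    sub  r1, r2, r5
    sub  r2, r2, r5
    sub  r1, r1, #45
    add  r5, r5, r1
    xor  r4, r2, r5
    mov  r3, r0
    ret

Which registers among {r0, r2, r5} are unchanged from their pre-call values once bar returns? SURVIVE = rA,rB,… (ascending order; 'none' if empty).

SURVIVE = r0,r5

prologue: push r1 -> mem[0xba]=0xb8, sp=0xba
prologue: push r4 -> mem[0xb9]=0xde, sp=0xb9
prologue: push r5 -> mem[0xb8]=0xe4, sp=0xb8
body[0] sub  r1, r2, r5 -> r1=0xa3
body[1] sub  r2, r2, r5 -> r2=0xa3
body[2] sub  r1, r1, #45 -> r1=0x76
body[3] add  r5, r5, r1 -> r5=0x5a
body[4] xor  r4, r2, r5 -> r4=0xf9
body[5] mov  r3, r0 -> r3=0x86
epilogue: pop r5=0xe4, sp=0xb9
epilogue: pop r4=0xde, sp=0xba
epilogue: pop r1=0xb8, sp=0xbb
r0: caller-saved, written=False
r2: caller-saved, written=True
r5: callee-saved, written=True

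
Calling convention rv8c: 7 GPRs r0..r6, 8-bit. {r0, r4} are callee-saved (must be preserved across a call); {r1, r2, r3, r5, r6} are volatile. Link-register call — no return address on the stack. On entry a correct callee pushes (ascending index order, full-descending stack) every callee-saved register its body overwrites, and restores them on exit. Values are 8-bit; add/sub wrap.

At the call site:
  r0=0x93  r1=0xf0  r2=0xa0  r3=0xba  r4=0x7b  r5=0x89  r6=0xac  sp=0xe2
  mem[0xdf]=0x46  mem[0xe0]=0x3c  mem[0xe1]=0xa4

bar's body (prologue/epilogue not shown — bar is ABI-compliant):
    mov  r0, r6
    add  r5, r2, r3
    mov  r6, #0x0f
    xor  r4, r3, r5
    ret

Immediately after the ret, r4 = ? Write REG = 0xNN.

REG = 0x7b

prologue: push r0 → mem[0xe1]=0x93, sp=0xe1
prologue: push r4 → mem[0xe0]=0x7b, sp=0xe0
body[0] mov  r0, r6 → r0=0xac
body[1] add  r5, r2, r3 → r5=0x5a
body[2] mov  r6, #0x0f → r6=0x0f
body[3] xor  r4, r3, r5 → r4=0xe0
epilogue: pop r4=0x7b, sp=0xe1
epilogue: pop r0=0x93, sp=0xe2
r4 is callee-saved → restored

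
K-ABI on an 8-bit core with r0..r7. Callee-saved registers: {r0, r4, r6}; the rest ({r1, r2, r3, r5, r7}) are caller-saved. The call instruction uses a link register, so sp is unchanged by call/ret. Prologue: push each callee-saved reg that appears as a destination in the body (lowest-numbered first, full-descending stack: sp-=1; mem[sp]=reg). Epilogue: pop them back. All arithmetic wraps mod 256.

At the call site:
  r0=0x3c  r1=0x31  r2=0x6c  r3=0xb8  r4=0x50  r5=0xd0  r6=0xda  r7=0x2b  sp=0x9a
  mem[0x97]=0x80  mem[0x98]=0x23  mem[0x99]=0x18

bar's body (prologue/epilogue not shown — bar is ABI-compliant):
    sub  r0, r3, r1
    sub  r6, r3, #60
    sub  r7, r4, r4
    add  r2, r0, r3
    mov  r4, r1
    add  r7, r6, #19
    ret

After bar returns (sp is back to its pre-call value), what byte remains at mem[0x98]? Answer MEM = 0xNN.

prologue: push r0 -> mem[0x99]=0x3c, sp=0x99
prologue: push r4 -> mem[0x98]=0x50, sp=0x98
prologue: push r6 -> mem[0x97]=0xda, sp=0x97
body[0] sub  r0, r3, r1 -> r0=0x87
body[1] sub  r6, r3, #60 -> r6=0x7c
body[2] sub  r7, r4, r4 -> r7=0x00
body[3] add  r2, r0, r3 -> r2=0x3f
body[4] mov  r4, r1 -> r4=0x31
body[5] add  r7, r6, #19 -> r7=0x8f
epilogue: pop r6=0xda, sp=0x98
epilogue: pop r4=0x50, sp=0x99
epilogue: pop r0=0x3c, sp=0x9a
prologue pushed ['r0', 'r4', 'r6'] at ['0x99', '0x98', '0x97']

MEM = 0x50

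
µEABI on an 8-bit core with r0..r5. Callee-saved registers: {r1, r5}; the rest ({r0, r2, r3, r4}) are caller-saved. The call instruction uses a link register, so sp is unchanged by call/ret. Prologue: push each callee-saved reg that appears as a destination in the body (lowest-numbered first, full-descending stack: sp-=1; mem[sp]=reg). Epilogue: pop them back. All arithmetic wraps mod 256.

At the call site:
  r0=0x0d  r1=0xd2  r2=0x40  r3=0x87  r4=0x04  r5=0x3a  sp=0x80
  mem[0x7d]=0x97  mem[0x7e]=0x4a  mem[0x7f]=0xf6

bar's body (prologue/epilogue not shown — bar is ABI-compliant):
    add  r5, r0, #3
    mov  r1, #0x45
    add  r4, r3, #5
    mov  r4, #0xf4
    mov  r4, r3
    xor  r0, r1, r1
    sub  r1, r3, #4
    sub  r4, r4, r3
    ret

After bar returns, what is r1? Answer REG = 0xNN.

REG = 0xd2

prologue: push r1 -> mem[0x7f]=0xd2, sp=0x7f
prologue: push r5 -> mem[0x7e]=0x3a, sp=0x7e
body[0] add  r5, r0, #3 -> r5=0x10
body[1] mov  r1, #0x45 -> r1=0x45
body[2] add  r4, r3, #5 -> r4=0x8c
body[3] mov  r4, #0xf4 -> r4=0xf4
body[4] mov  r4, r3 -> r4=0x87
body[5] xor  r0, r1, r1 -> r0=0x00
body[6] sub  r1, r3, #4 -> r1=0x83
body[7] sub  r4, r4, r3 -> r4=0x00
epilogue: pop r5=0x3a, sp=0x7f
epilogue: pop r1=0xd2, sp=0x80
r1 is callee-saved -> restored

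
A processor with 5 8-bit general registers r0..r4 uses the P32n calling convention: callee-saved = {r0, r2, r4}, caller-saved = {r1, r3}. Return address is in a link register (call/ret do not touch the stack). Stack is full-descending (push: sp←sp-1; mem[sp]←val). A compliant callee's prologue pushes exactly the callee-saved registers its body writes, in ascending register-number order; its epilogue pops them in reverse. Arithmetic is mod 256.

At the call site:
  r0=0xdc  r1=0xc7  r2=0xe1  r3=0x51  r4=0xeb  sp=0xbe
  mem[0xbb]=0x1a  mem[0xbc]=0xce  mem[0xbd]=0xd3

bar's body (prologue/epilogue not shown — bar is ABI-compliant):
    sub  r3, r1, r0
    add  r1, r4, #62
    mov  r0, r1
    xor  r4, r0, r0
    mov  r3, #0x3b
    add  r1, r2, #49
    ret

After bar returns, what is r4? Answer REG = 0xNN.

prologue: push r0 -> mem[0xbd]=0xdc, sp=0xbd
prologue: push r4 -> mem[0xbc]=0xeb, sp=0xbc
body[0] sub  r3, r1, r0 -> r3=0xeb
body[1] add  r1, r4, #62 -> r1=0x29
body[2] mov  r0, r1 -> r0=0x29
body[3] xor  r4, r0, r0 -> r4=0x00
body[4] mov  r3, #0x3b -> r3=0x3b
body[5] add  r1, r2, #49 -> r1=0x12
epilogue: pop r4=0xeb, sp=0xbd
epilogue: pop r0=0xdc, sp=0xbe
r4 is callee-saved -> restored

REG = 0xeb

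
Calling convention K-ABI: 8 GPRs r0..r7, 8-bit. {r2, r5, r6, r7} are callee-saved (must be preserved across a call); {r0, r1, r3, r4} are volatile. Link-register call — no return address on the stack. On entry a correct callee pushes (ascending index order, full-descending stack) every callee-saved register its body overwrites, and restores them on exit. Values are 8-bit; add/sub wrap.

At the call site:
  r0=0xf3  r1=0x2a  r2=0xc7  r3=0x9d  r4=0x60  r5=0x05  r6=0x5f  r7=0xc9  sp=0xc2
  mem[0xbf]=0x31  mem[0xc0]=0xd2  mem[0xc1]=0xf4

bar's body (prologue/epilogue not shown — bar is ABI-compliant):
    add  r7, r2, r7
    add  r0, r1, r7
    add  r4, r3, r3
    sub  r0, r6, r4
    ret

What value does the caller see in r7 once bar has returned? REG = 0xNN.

prologue: push r7 -> mem[0xc1]=0xc9, sp=0xc1
body[0] add  r7, r2, r7 -> r7=0x90
body[1] add  r0, r1, r7 -> r0=0xba
body[2] add  r4, r3, r3 -> r4=0x3a
body[3] sub  r0, r6, r4 -> r0=0x25
epilogue: pop r7=0xc9, sp=0xc2
r7 is callee-saved -> restored

REG = 0xc9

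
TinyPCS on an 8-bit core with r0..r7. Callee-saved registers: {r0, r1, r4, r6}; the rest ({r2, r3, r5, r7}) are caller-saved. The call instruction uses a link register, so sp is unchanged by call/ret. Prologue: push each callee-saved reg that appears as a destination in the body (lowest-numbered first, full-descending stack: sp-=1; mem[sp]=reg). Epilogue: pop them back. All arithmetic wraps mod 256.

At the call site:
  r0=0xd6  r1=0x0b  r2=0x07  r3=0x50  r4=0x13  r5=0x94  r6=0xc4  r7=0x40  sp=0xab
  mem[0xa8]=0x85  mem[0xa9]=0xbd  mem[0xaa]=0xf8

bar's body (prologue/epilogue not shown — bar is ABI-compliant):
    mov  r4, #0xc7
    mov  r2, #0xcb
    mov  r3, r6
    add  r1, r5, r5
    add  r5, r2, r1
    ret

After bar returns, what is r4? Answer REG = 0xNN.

REG = 0x13

prologue: push r1 -> mem[0xaa]=0x0b, sp=0xaa
prologue: push r4 -> mem[0xa9]=0x13, sp=0xa9
body[0] mov  r4, #0xc7 -> r4=0xc7
body[1] mov  r2, #0xcb -> r2=0xcb
body[2] mov  r3, r6 -> r3=0xc4
body[3] add  r1, r5, r5 -> r1=0x28
body[4] add  r5, r2, r1 -> r5=0xf3
epilogue: pop r4=0x13, sp=0xaa
epilogue: pop r1=0x0b, sp=0xab
r4 is callee-saved -> restored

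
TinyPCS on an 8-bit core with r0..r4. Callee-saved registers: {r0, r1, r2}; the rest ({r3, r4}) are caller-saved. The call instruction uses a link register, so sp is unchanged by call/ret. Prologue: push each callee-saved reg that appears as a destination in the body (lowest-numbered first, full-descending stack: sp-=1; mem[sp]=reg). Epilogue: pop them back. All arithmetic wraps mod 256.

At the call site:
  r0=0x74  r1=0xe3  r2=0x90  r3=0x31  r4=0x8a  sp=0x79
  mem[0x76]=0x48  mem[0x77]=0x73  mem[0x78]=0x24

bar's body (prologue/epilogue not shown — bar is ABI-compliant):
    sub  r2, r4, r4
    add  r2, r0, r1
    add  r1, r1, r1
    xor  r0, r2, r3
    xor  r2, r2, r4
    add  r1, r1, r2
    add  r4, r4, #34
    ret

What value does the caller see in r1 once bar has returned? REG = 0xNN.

prologue: push r0 -> mem[0x78]=0x74, sp=0x78
prologue: push r1 -> mem[0x77]=0xe3, sp=0x77
prologue: push r2 -> mem[0x76]=0x90, sp=0x76
body[0] sub  r2, r4, r4 -> r2=0x00
body[1] add  r2, r0, r1 -> r2=0x57
body[2] add  r1, r1, r1 -> r1=0xc6
body[3] xor  r0, r2, r3 -> r0=0x66
body[4] xor  r2, r2, r4 -> r2=0xdd
body[5] add  r1, r1, r2 -> r1=0xa3
body[6] add  r4, r4, #34 -> r4=0xac
epilogue: pop r2=0x90, sp=0x77
epilogue: pop r1=0xe3, sp=0x78
epilogue: pop r0=0x74, sp=0x79
r1 is callee-saved -> restored

REG = 0xe3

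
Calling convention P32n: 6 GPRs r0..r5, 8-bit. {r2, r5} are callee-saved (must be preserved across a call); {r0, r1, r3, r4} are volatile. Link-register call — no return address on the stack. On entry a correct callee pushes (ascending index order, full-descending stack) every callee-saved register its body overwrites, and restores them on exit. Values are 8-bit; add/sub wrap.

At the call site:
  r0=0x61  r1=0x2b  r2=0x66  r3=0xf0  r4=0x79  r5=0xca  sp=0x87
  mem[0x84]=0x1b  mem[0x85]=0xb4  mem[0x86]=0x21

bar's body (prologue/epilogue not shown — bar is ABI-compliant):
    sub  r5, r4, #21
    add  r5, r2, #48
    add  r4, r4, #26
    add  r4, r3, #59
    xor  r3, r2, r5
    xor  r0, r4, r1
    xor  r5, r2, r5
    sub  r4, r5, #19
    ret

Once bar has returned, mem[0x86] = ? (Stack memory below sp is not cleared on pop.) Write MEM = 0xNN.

MEM = 0xca

prologue: push r5 → mem[0x86]=0xca, sp=0x86
body[0] sub  r5, r4, #21 → r5=0x64
body[1] add  r5, r2, #48 → r5=0x96
body[2] add  r4, r4, #26 → r4=0x93
body[3] add  r4, r3, #59 → r4=0x2b
body[4] xor  r3, r2, r5 → r3=0xf0
body[5] xor  r0, r4, r1 → r0=0x00
body[6] xor  r5, r2, r5 → r5=0xf0
body[7] sub  r4, r5, #19 → r4=0xdd
epilogue: pop r5=0xca, sp=0x87
prologue pushed ['r5'] at ['0x86']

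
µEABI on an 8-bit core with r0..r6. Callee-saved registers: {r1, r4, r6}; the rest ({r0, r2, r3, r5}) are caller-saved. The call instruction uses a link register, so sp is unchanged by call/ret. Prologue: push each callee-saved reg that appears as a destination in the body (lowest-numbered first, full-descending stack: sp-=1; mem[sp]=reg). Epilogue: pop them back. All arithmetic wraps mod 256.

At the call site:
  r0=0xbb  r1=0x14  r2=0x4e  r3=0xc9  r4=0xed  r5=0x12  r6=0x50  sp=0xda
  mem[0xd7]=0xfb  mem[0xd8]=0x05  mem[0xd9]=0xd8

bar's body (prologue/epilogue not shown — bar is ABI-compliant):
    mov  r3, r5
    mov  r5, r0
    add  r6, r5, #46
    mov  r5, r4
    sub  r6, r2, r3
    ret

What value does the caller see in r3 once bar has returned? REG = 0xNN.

prologue: push r6 → mem[0xd9]=0x50, sp=0xd9
body[0] mov  r3, r5 → r3=0x12
body[1] mov  r5, r0 → r5=0xbb
body[2] add  r6, r5, #46 → r6=0xe9
body[3] mov  r5, r4 → r5=0xed
body[4] sub  r6, r2, r3 → r6=0x3c
epilogue: pop r6=0x50, sp=0xda
r3 is caller-saved → body value

REG = 0x12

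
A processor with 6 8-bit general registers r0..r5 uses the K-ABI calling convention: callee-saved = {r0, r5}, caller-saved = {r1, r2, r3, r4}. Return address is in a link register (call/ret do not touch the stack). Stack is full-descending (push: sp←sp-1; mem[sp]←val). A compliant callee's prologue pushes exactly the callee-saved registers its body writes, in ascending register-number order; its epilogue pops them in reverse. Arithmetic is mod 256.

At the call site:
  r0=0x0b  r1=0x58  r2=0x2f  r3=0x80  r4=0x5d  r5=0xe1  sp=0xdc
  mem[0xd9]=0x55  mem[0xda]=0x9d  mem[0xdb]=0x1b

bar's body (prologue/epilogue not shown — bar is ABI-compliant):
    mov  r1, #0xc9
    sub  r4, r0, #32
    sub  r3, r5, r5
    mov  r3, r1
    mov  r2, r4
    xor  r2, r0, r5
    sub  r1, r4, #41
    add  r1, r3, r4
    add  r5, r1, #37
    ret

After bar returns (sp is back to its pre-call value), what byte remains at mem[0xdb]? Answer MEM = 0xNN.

prologue: push r5 -> mem[0xdb]=0xe1, sp=0xdb
body[0] mov  r1, #0xc9 -> r1=0xc9
body[1] sub  r4, r0, #32 -> r4=0xeb
body[2] sub  r3, r5, r5 -> r3=0x00
body[3] mov  r3, r1 -> r3=0xc9
body[4] mov  r2, r4 -> r2=0xeb
body[5] xor  r2, r0, r5 -> r2=0xea
body[6] sub  r1, r4, #41 -> r1=0xc2
body[7] add  r1, r3, r4 -> r1=0xb4
body[8] add  r5, r1, #37 -> r5=0xd9
epilogue: pop r5=0xe1, sp=0xdc
prologue pushed ['r5'] at ['0xdb']

MEM = 0xe1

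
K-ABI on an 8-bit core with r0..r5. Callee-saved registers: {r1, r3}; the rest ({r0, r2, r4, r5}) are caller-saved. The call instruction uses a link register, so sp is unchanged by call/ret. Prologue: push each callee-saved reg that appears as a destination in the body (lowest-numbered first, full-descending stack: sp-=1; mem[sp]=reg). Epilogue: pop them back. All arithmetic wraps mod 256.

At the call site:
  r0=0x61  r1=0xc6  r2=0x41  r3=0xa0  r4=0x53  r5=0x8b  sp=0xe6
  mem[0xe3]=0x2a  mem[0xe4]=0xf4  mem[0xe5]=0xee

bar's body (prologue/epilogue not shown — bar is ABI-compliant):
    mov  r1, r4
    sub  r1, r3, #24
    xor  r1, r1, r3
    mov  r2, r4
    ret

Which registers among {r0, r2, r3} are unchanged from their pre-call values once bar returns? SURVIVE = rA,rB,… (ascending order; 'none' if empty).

SURVIVE = r0,r3

prologue: push r1 -> mem[0xe5]=0xc6, sp=0xe5
body[0] mov  r1, r4 -> r1=0x53
body[1] sub  r1, r3, #24 -> r1=0x88
body[2] xor  r1, r1, r3 -> r1=0x28
body[3] mov  r2, r4 -> r2=0x53
epilogue: pop r1=0xc6, sp=0xe6
r0: caller-saved, written=False
r2: caller-saved, written=True
r3: callee-saved, written=False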